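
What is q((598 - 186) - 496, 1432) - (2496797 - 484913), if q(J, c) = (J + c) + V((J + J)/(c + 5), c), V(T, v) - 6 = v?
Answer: -2009098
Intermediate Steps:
V(T, v) = 6 + v
q(J, c) = 6 + J + 2*c (q(J, c) = (J + c) + (6 + c) = 6 + J + 2*c)
q((598 - 186) - 496, 1432) - (2496797 - 484913) = (6 + ((598 - 186) - 496) + 2*1432) - (2496797 - 484913) = (6 + (412 - 496) + 2864) - 1*2011884 = (6 - 84 + 2864) - 2011884 = 2786 - 2011884 = -2009098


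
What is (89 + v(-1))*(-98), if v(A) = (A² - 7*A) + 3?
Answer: -9800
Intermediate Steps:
v(A) = 3 + A² - 7*A
(89 + v(-1))*(-98) = (89 + (3 + (-1)² - 7*(-1)))*(-98) = (89 + (3 + 1 + 7))*(-98) = (89 + 11)*(-98) = 100*(-98) = -9800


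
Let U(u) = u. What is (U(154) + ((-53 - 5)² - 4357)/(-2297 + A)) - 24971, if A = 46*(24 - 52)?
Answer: -29655984/1195 ≈ -24817.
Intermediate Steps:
A = -1288 (A = 46*(-28) = -1288)
(U(154) + ((-53 - 5)² - 4357)/(-2297 + A)) - 24971 = (154 + ((-53 - 5)² - 4357)/(-2297 - 1288)) - 24971 = (154 + ((-58)² - 4357)/(-3585)) - 24971 = (154 + (3364 - 4357)*(-1/3585)) - 24971 = (154 - 993*(-1/3585)) - 24971 = (154 + 331/1195) - 24971 = 184361/1195 - 24971 = -29655984/1195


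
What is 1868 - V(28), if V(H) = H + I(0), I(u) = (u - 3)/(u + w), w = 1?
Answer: 1843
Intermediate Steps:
I(u) = (-3 + u)/(1 + u) (I(u) = (u - 3)/(u + 1) = (-3 + u)/(1 + u))
V(H) = -3 + H (V(H) = H + (-3 + 0)/(1 + 0) = H - 3/1 = H + 1*(-3) = H - 3 = -3 + H)
1868 - V(28) = 1868 - (-3 + 28) = 1868 - 1*25 = 1868 - 25 = 1843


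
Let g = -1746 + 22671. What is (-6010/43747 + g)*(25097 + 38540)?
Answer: 58253307572705/43747 ≈ 1.3316e+9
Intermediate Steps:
g = 20925
(-6010/43747 + g)*(25097 + 38540) = (-6010/43747 + 20925)*(25097 + 38540) = (-6010*1/43747 + 20925)*63637 = (-6010/43747 + 20925)*63637 = (915399965/43747)*63637 = 58253307572705/43747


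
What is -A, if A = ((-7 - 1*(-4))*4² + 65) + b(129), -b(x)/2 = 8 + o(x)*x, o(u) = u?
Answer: 33281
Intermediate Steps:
b(x) = -16 - 2*x² (b(x) = -2*(8 + x*x) = -2*(8 + x²) = -16 - 2*x²)
A = -33281 (A = ((-7 - 1*(-4))*4² + 65) + (-16 - 2*129²) = ((-7 + 4)*16 + 65) + (-16 - 2*16641) = (-3*16 + 65) + (-16 - 33282) = (-48 + 65) - 33298 = 17 - 33298 = -33281)
-A = -1*(-33281) = 33281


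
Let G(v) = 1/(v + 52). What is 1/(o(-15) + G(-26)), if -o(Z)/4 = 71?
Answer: -26/7383 ≈ -0.0035216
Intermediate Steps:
o(Z) = -284 (o(Z) = -4*71 = -284)
G(v) = 1/(52 + v)
1/(o(-15) + G(-26)) = 1/(-284 + 1/(52 - 26)) = 1/(-284 + 1/26) = 1/(-7383/26) = -26/7383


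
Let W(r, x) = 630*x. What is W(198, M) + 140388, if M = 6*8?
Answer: 170628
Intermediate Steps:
M = 48
W(198, M) + 140388 = 630*48 + 140388 = 30240 + 140388 = 170628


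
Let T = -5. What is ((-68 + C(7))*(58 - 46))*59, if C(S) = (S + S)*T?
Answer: -97704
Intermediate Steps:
C(S) = -10*S (C(S) = (S + S)*(-5) = (2*S)*(-5) = -10*S)
((-68 + C(7))*(58 - 46))*59 = ((-68 - 10*7)*(58 - 46))*59 = ((-68 - 70)*12)*59 = -138*12*59 = -1656*59 = -97704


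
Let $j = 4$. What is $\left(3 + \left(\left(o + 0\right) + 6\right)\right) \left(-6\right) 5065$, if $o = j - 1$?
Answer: $-364680$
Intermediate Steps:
$o = 3$ ($o = 4 - 1 = 3$)
$\left(3 + \left(\left(o + 0\right) + 6\right)\right) \left(-6\right) 5065 = \left(3 + \left(\left(3 + 0\right) + 6\right)\right) \left(-6\right) 5065 = \left(3 + \left(3 + 6\right)\right) \left(-6\right) 5065 = \left(3 + 9\right) \left(-6\right) 5065 = 12 \left(-6\right) 5065 = \left(-72\right) 5065 = -364680$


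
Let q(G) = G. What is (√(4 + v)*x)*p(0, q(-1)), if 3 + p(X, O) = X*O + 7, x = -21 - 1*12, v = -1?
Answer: -132*√3 ≈ -228.63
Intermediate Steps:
x = -33 (x = -21 - 12 = -33)
p(X, O) = 4 + O*X (p(X, O) = -3 + (X*O + 7) = -3 + (O*X + 7) = -3 + (7 + O*X) = 4 + O*X)
(√(4 + v)*x)*p(0, q(-1)) = (√(4 - 1)*(-33))*(4 - 1*0) = (√3*(-33))*(4 + 0) = -33*√3*4 = -132*√3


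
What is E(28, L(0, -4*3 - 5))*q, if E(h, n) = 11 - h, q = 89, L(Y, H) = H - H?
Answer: -1513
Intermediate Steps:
L(Y, H) = 0
E(28, L(0, -4*3 - 5))*q = (11 - 1*28)*89 = (11 - 28)*89 = -17*89 = -1513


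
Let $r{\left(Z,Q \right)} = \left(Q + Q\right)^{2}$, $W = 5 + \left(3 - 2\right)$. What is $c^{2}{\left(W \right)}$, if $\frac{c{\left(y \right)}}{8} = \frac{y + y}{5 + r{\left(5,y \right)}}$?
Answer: $\frac{9216}{22201} \approx 0.41512$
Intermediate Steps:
$W = 6$ ($W = 5 + \left(3 - 2\right) = 5 + 1 = 6$)
$r{\left(Z,Q \right)} = 4 Q^{2}$ ($r{\left(Z,Q \right)} = \left(2 Q\right)^{2} = 4 Q^{2}$)
$c{\left(y \right)} = \frac{16 y}{5 + 4 y^{2}}$ ($c{\left(y \right)} = 8 \frac{y + y}{5 + 4 y^{2}} = 8 \frac{2 y}{5 + 4 y^{2}} = \frac{16 y}{5 + 4 y^{2}}$)
$c^{2}{\left(W \right)} = \left(16 \cdot 6 \frac{1}{5 + 4 \cdot 6^{2}}\right)^{2} = \left(16 \cdot 6 \frac{1}{5 + 4 \cdot 36}\right)^{2} = \left(16 \cdot 6 \frac{1}{5 + 144}\right)^{2} = \left(16 \cdot 6 \cdot \frac{1}{149}\right)^{2} = \left(\frac{96}{149}\right)^{2} = \frac{9216}{22201}$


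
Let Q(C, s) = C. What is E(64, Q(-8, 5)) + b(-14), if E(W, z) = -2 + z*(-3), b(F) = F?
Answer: 8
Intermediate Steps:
E(W, z) = -2 - 3*z
E(64, Q(-8, 5)) + b(-14) = (-2 - 3*(-8)) - 14 = (-2 + 24) - 14 = 22 - 14 = 8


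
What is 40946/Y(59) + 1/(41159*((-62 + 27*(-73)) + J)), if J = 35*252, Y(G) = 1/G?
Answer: 674848298947263/279346133 ≈ 2.4158e+6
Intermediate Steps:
J = 8820
40946/Y(59) + 1/(41159*((-62 + 27*(-73)) + J)) = 40946/(1/59) + 1/(41159*((-62 + 27*(-73)) + 8820)) = 40946/(1/59) + 1/(41159*((-62 - 1971) + 8820)) = 40946*59 + 1/(41159*(-2033 + 8820)) = 2415814 + (1/41159)/6787 = 2415814 + (1/41159)*(1/6787) = 2415814 + 1/279346133 = 674848298947263/279346133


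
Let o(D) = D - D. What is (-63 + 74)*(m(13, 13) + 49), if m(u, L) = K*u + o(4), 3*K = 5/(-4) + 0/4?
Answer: 5753/12 ≈ 479.42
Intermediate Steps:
o(D) = 0
K = -5/12 (K = (5/(-4) + 0/4)/3 = (5*(-¼) + 0*(¼))/3 = (-5/4 + 0)/3 = (⅓)*(-5/4) = -5/12 ≈ -0.41667)
m(u, L) = -5*u/12 (m(u, L) = -5*u/12 + 0 = -5*u/12)
(-63 + 74)*(m(13, 13) + 49) = (-63 + 74)*(-5/12*13 + 49) = 11*(-65/12 + 49) = 11*(523/12) = 5753/12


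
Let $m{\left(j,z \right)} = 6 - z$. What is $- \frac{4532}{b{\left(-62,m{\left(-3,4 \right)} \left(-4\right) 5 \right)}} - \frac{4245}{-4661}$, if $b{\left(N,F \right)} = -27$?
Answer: $\frac{21238267}{125847} \approx 168.76$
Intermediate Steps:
$- \frac{4532}{b{\left(-62,m{\left(-3,4 \right)} \left(-4\right) 5 \right)}} - \frac{4245}{-4661} = - \frac{4532}{-27} - \frac{4245}{-4661} = \left(-4532\right) \left(- \frac{1}{27}\right) - - \frac{4245}{4661} = \frac{4532}{27} + \frac{4245}{4661} = \frac{21238267}{125847}$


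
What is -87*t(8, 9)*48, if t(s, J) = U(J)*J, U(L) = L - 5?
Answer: -150336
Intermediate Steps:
U(L) = -5 + L
t(s, J) = J*(-5 + J) (t(s, J) = (-5 + J)*J = J*(-5 + J))
-87*t(8, 9)*48 = -783*(-5 + 9)*48 = -783*4*48 = -87*36*48 = -3132*48 = -150336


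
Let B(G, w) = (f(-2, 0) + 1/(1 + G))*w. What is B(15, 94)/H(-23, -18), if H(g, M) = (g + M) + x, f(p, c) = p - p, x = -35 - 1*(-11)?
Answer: -47/520 ≈ -0.090385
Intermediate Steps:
x = -24 (x = -35 + 11 = -24)
f(p, c) = 0
B(G, w) = w/(1 + G) (B(G, w) = (0 + 1/(1 + G))*w = w/(1 + G))
H(g, M) = -24 + M + g (H(g, M) = (g + M) - 24 = (M + g) - 24 = -24 + M + g)
B(15, 94)/H(-23, -18) = (94/(1 + 15))/(-24 - 18 - 23) = (94/16)/(-65) = (94*(1/16))*(-1/65) = (47/8)*(-1/65) = -47/520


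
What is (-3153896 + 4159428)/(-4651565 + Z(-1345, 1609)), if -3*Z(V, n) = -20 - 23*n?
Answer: -754149/3479417 ≈ -0.21675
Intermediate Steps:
Z(V, n) = 20/3 + 23*n/3 (Z(V, n) = -(-20 - 23*n)/3 = 20/3 + 23*n/3)
(-3153896 + 4159428)/(-4651565 + Z(-1345, 1609)) = (-3153896 + 4159428)/(-4651565 + (20/3 + (23/3)*1609)) = 1005532/(-4651565 + (20/3 + 37007/3)) = 1005532/(-4651565 + 37027/3) = 1005532/(-13917668/3) = 1005532*(-3/13917668) = -754149/3479417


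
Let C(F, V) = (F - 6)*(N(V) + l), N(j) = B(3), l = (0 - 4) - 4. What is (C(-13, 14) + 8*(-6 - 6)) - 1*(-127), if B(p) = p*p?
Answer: 12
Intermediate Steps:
B(p) = p²
l = -8 (l = -4 - 4 = -8)
N(j) = 9 (N(j) = 3² = 9)
C(F, V) = -6 + F (C(F, V) = (F - 6)*(9 - 8) = (-6 + F)*1 = -6 + F)
(C(-13, 14) + 8*(-6 - 6)) - 1*(-127) = ((-6 - 13) + 8*(-6 - 6)) - 1*(-127) = (-19 + 8*(-12)) + 127 = (-19 - 96) + 127 = -115 + 127 = 12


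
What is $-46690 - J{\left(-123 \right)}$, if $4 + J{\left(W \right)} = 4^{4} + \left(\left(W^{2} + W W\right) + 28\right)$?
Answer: $-77228$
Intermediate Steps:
$J{\left(W \right)} = 280 + 2 W^{2}$ ($J{\left(W \right)} = -4 + \left(4^{4} + \left(\left(W^{2} + W W\right) + 28\right)\right) = -4 + \left(256 + \left(\left(W^{2} + W^{2}\right) + 28\right)\right) = -4 + \left(256 + \left(2 W^{2} + 28\right)\right) = -4 + \left(256 + \left(28 + 2 W^{2}\right)\right) = -4 + \left(284 + 2 W^{2}\right) = 280 + 2 W^{2}$)
$-46690 - J{\left(-123 \right)} = -46690 - \left(280 + 2 \left(-123\right)^{2}\right) = -46690 - \left(280 + 2 \cdot 15129\right) = -46690 - \left(280 + 30258\right) = -46690 - 30538 = -77228$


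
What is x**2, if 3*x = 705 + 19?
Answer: 524176/9 ≈ 58242.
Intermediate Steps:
x = 724/3 (x = (705 + 19)/3 = (1/3)*724 = 724/3 ≈ 241.33)
x**2 = (724/3)**2 = 524176/9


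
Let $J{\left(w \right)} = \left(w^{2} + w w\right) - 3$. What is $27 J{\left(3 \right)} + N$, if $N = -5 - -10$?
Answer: $410$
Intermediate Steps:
$J{\left(w \right)} = -3 + 2 w^{2}$ ($J{\left(w \right)} = \left(w^{2} + w^{2}\right) - 3 = 2 w^{2} - 3 = -3 + 2 w^{2}$)
$N = 5$ ($N = -5 + 10 = 5$)
$27 J{\left(3 \right)} + N = 27 \left(-3 + 2 \cdot 3^{2}\right) + 5 = 27 \left(-3 + 2 \cdot 9\right) + 5 = 27 \left(-3 + 18\right) + 5 = 27 \cdot 15 + 5 = 405 + 5 = 410$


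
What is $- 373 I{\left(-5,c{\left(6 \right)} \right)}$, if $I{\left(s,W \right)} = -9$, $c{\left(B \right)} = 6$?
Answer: $3357$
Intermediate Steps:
$- 373 I{\left(-5,c{\left(6 \right)} \right)} = - 373 \left(-9\right) = \left(-1\right) \left(-3357\right) = 3357$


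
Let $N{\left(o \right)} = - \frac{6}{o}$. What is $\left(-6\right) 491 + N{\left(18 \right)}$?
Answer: $- \frac{8839}{3} \approx -2946.3$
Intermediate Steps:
$\left(-6\right) 491 + N{\left(18 \right)} = \left(-6\right) 491 - \frac{6}{18} = -2946 - \frac{1}{3} = - \frac{8839}{3}$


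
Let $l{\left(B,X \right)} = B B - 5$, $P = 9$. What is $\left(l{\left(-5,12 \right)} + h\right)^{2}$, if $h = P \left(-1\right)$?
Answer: $121$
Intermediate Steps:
$l{\left(B,X \right)} = -5 + B^{2}$ ($l{\left(B,X \right)} = B^{2} - 5 = -5 + B^{2}$)
$h = -9$ ($h = 9 \left(-1\right) = -9$)
$\left(l{\left(-5,12 \right)} + h\right)^{2} = \left(\left(-5 + \left(-5\right)^{2}\right) - 9\right)^{2} = \left(\left(-5 + 25\right) - 9\right)^{2} = \left(20 - 9\right)^{2} = 11^{2} = 121$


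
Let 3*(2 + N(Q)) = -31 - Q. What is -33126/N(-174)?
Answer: -99378/137 ≈ -725.39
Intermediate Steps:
N(Q) = -37/3 - Q/3 (N(Q) = -2 + (-31 - Q)/3 = -2 + (-31/3 - Q/3) = -37/3 - Q/3)
-33126/N(-174) = -33126/(-37/3 - 1/3*(-174)) = -33126/(-37/3 + 58) = -33126/137/3 = -33126*3/137 = -99378/137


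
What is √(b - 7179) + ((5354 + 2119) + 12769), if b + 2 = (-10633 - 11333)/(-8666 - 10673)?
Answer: 20242 + I*√2685247089227/19339 ≈ 20242.0 + 84.734*I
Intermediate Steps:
b = -16712/19339 (b = -2 + (-10633 - 11333)/(-8666 - 10673) = -2 - 21966/(-19339) = -2 - 21966*(-1/19339) = -2 + 21966/19339 = -16712/19339 ≈ -0.86416)
√(b - 7179) + ((5354 + 2119) + 12769) = √(-16712/19339 - 7179) + ((5354 + 2119) + 12769) = √(-138851393/19339) + (7473 + 12769) = I*√2685247089227/19339 + 20242 = 20242 + I*√2685247089227/19339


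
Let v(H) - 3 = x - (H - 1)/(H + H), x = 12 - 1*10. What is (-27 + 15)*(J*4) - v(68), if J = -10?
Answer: 64667/136 ≈ 475.49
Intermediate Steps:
x = 2 (x = 12 - 10 = 2)
v(H) = 5 - (-1 + H)/(2*H) (v(H) = 3 + (2 - (H - 1)/(H + H)) = 3 + (2 - (-1 + H)/(2*H)) = 5 - (-1 + H)/(2*H))
(-27 + 15)*(J*4) - v(68) = (-27 + 15)*(-10*4) - (1 + 9*68)/(2*68) = -12*(-40) - (1 + 612)/(2*68) = 480 - 613/(2*68) = 480 - 1*613/136 = 480 - 613/136 = 64667/136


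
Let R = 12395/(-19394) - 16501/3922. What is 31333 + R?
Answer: 595730435665/19015817 ≈ 31328.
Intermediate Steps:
R = -92158396/19015817 (R = 12395*(-1/19394) - 16501*1/3922 = -12395/19394 - 16501/3922 = -92158396/19015817 ≈ -4.8464)
31333 + R = 31333 - 92158396/19015817 = 595730435665/19015817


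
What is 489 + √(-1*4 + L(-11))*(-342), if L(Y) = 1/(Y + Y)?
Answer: 489 - 171*I*√1958/11 ≈ 489.0 - 687.88*I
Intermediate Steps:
L(Y) = 1/(2*Y)
489 + √(-1*4 + L(-11))*(-342) = 489 + √(-1*4 + (½)/(-11))*(-342) = 489 + √(-4 + (½)*(-1/11))*(-342) = 489 + √(-4 - 1/22)*(-342) = 489 + √(-89/22)*(-342) = 489 + (I*√1958/22)*(-342) = 489 - 171*I*√1958/11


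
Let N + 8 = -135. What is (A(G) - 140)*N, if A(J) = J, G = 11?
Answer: 18447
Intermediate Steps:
N = -143 (N = -8 - 135 = -143)
(A(G) - 140)*N = (11 - 140)*(-143) = -129*(-143) = 18447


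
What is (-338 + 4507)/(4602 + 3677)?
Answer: 4169/8279 ≈ 0.50356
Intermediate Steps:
(-338 + 4507)/(4602 + 3677) = 4169/8279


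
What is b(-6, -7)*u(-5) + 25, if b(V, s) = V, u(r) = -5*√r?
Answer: 25 + 30*I*√5 ≈ 25.0 + 67.082*I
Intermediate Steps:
b(-6, -7)*u(-5) + 25 = -(-30)*√(-5) + 25 = -(-30)*I*√5 + 25 = 30*I*√5 + 25 = 25 + 30*I*√5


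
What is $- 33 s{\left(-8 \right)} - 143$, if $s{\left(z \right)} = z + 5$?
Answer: $-44$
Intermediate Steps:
$s{\left(z \right)} = 5 + z$
$- 33 s{\left(-8 \right)} - 143 = - 33 \left(5 - 8\right) - 143 = \left(-33\right) \left(-3\right) - 143 = 99 - 143 = -44$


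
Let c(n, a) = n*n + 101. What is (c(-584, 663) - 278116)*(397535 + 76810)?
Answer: 29903183145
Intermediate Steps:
c(n, a) = 101 + n**2 (c(n, a) = n**2 + 101 = 101 + n**2)
(c(-584, 663) - 278116)*(397535 + 76810) = ((101 + (-584)**2) - 278116)*(397535 + 76810) = ((101 + 341056) - 278116)*474345 = (341157 - 278116)*474345 = 63041*474345 = 29903183145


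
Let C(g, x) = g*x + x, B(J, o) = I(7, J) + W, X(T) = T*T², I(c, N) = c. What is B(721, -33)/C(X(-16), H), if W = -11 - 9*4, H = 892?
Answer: 2/182637 ≈ 1.0951e-5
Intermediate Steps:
W = -47 (W = -11 - 36 = -47)
X(T) = T³
B(J, o) = -40 (B(J, o) = 7 - 47 = -40)
C(g, x) = x + g*x
B(721, -33)/C(X(-16), H) = -40*1/(892*(1 + (-16)³)) = -40*1/(892*(1 - 4096)) = -40/(892*(-4095)) = -40/(-3652740) = -40*(-1/3652740) = 2/182637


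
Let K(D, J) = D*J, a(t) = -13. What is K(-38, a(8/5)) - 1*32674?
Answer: -32180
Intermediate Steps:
K(-38, a(8/5)) - 1*32674 = -38*(-13) - 1*32674 = 494 - 32674 = -32180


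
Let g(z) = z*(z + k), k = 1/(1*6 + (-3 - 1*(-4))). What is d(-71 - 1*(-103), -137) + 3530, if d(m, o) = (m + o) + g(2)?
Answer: 24005/7 ≈ 3429.3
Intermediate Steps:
k = 1/7 (k = 1/(6 + (-3 + 4)) = 1/(6 + 1) = 1/7 ≈ 0.14286)
g(z) = z*(1/7 + z) (g(z) = z*(z + 1/7) = z*(1/7 + z))
d(m, o) = 30/7 + m + o (d(m, o) = (m + o) + 2*(1/7 + 2) = (m + o) + 2*(15/7) = (m + o) + 30/7 = 30/7 + m + o)
d(-71 - 1*(-103), -137) + 3530 = (30/7 + (-71 - 1*(-103)) - 137) + 3530 = (30/7 + (-71 + 103) - 137) + 3530 = (30/7 + 32 - 137) + 3530 = -705/7 + 3530 = 24005/7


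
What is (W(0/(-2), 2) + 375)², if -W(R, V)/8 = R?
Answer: 140625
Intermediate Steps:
W(R, V) = -8*R
(W(0/(-2), 2) + 375)² = (-0/(-2) + 375)² = (-0*(-1)/2 + 375)² = (-8*0 + 375)² = (0 + 375)² = 375² = 140625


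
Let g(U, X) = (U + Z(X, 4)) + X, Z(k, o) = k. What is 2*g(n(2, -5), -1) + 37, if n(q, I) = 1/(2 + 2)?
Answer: 67/2 ≈ 33.500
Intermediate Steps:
n(q, I) = 1/4
g(U, X) = U + 2*X (g(U, X) = (U + X) + X = U + 2*X)
2*g(n(2, -5), -1) + 37 = 2*(1/4 + 2*(-1)) + 37 = 2*(1/4 - 2) + 37 = 2*(-7/4) + 37 = -7/2 + 37 = 67/2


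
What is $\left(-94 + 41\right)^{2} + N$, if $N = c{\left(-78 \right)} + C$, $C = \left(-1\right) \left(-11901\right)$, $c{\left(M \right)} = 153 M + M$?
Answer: $2698$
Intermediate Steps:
$c{\left(M \right)} = 154 M$
$C = 11901$
$N = -111$ ($N = 154 \left(-78\right) + 11901 = -12012 + 11901 = -111$)
$\left(-94 + 41\right)^{2} + N = \left(-94 + 41\right)^{2} - 111 = \left(-53\right)^{2} - 111 = 2809 - 111 = 2698$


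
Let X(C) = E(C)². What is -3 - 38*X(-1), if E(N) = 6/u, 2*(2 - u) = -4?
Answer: -177/2 ≈ -88.500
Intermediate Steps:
u = 4 (u = 2 - ½*(-4) = 2 + 2 = 4)
E(N) = 3/2 (E(N) = 6/4 = 6*(¼) = 3/2)
X(C) = 9/4 (X(C) = (3/2)² = 9/4)
-3 - 38*X(-1) = -3 - 38*9/4 = -3 - 171/2 = -177/2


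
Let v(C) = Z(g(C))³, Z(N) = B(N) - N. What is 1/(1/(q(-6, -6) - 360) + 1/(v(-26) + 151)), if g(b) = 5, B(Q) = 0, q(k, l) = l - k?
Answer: 4680/167 ≈ 28.024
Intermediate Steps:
Z(N) = -N (Z(N) = 0 - N = -N)
v(C) = -125 (v(C) = (-1*5)³ = (-5)³ = -125)
1/(1/(q(-6, -6) - 360) + 1/(v(-26) + 151)) = 1/(1/((-6 - 1*(-6)) - 360) + 1/(-125 + 151)) = 1/(1/((-6 + 6) - 360) + 1/26) = 1/(1/(0 - 360) + 1/26) = 1/(1/(-360) + 1/26) = 1/(-1/360 + 1/26) = 1/(167/4680) = 4680/167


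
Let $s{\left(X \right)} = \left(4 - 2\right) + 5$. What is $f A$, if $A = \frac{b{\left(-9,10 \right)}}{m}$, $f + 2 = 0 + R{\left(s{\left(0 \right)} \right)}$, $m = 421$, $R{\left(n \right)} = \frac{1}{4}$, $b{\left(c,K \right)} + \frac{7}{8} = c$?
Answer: $\frac{553}{13472} \approx 0.041048$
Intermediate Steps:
$b{\left(c,K \right)} = - \frac{7}{8} + c$
$s{\left(X \right)} = 7$ ($s{\left(X \right)} = 2 + 5 = 7$)
$R{\left(n \right)} = \frac{1}{4}$
$f = - \frac{7}{4}$ ($f = -2 + \left(0 + \frac{1}{4}\right) = -2 + \frac{1}{4} = - \frac{7}{4} \approx -1.75$)
$A = - \frac{79}{3368}$ ($A = \frac{- \frac{7}{8} - 9}{421} = \left(- \frac{79}{8}\right) \frac{1}{421} = - \frac{79}{3368} \approx -0.023456$)
$f A = \left(- \frac{7}{4}\right) \left(- \frac{79}{3368}\right) = \frac{553}{13472}$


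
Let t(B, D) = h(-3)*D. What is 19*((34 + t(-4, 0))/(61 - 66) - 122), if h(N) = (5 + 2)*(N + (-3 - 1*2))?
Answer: -12236/5 ≈ -2447.2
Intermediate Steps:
h(N) = -35 + 7*N (h(N) = 7*(N + (-3 - 2)) = 7*(N - 5) = 7*(-5 + N) = -35 + 7*N)
t(B, D) = -56*D (t(B, D) = (-35 + 7*(-3))*D = (-35 - 21)*D = -56*D)
19*((34 + t(-4, 0))/(61 - 66) - 122) = 19*((34 - 56*0)/(61 - 66) - 122) = 19*((34 + 0)/(-5) - 122) = 19*(34*(-⅕) - 122) = 19*(-34/5 - 122) = 19*(-644/5) = -12236/5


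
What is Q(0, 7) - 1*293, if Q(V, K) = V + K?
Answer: -286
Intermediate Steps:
Q(V, K) = K + V
Q(0, 7) - 1*293 = (7 + 0) - 1*293 = 7 - 293 = -286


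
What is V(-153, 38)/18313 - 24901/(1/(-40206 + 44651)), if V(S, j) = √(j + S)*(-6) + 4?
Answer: -2026973397781/18313 - 6*I*√115/18313 ≈ -1.1068e+8 - 0.0035135*I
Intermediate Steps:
V(S, j) = 4 - 6*√(S + j) (V(S, j) = √(S + j)*(-6) + 4 = -6*√(S + j) + 4 = 4 - 6*√(S + j))
V(-153, 38)/18313 - 24901/(1/(-40206 + 44651)) = (4 - 6*√(-153 + 38))/18313 - 24901/(1/(-40206 + 44651)) = (4 - 6*I*√115)*(1/18313) - 24901/(1/4445) = (4 - 6*I*√115)*(1/18313) - 24901/1/4445 = (4 - 6*I*√115)*(1/18313) - 24901*4445 = (4/18313 - 6*I*√115/18313) - 110684945 = -2026973397781/18313 - 6*I*√115/18313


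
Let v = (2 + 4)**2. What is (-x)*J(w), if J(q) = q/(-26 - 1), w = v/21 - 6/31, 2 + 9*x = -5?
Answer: -110/2511 ≈ -0.043807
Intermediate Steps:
v = 36 (v = 6**2 = 36)
x = -7/9 (x = -2/9 + (1/9)*(-5) = -2/9 - 5/9 = -7/9 ≈ -0.77778)
w = 330/217 (w = 36/21 - 6/31 = 36*(1/21) - 6*1/31 = 12/7 - 6/31 = 330/217 ≈ 1.5207)
J(q) = -q/27 (J(q) = q/(-27) = -q/27)
(-x)*J(w) = (-1*(-7/9))*(-1/27*330/217) = (7/9)*(-110/1953) = -110/2511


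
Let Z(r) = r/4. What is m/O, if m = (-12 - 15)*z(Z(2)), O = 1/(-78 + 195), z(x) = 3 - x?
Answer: -15795/2 ≈ -7897.5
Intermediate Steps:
Z(r) = r/4 (Z(r) = r*(1/4) = r/4)
O = 1/117 ≈ 0.0085470
m = -135/2 (m = (-12 - 15)*(3 - 2/4) = -27*(3 - 1*1/2) = -27*(3 - 1/2) = -27*5/2 = -135/2 ≈ -67.500)
m/O = -135/(2*1/117) = -135/2*117 = -15795/2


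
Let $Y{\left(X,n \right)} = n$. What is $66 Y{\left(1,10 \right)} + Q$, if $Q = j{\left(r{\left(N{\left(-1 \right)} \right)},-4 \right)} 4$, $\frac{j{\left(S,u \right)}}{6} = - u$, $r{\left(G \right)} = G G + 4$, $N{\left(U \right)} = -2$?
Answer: $756$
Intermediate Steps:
$r{\left(G \right)} = 4 + G^{2}$ ($r{\left(G \right)} = G^{2} + 4 = 4 + G^{2}$)
$j{\left(S,u \right)} = - 6 u$ ($j{\left(S,u \right)} = 6 \left(- u\right) = - 6 u$)
$Q = 96$ ($Q = \left(-6\right) \left(-4\right) 4 = 24 \cdot 4 = 96$)
$66 Y{\left(1,10 \right)} + Q = 66 \cdot 10 + 96 = 660 + 96 = 756$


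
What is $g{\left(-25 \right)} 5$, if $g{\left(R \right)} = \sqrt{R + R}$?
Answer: $25 i \sqrt{2} \approx 35.355 i$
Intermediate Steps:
$g{\left(R \right)} = \sqrt{2} \sqrt{R}$ ($g{\left(R \right)} = \sqrt{2 R} = \sqrt{2} \sqrt{R}$)
$g{\left(-25 \right)} 5 = \sqrt{2} \sqrt{-25} \cdot 5 = \sqrt{2} \cdot 5 i 5 = 5 i \sqrt{2} \cdot 5 = 25 i \sqrt{2}$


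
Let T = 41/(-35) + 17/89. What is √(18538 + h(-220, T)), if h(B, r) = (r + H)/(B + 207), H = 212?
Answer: 2*√7593207164270/40495 ≈ 136.09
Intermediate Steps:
T = -3054/3115 (T = 41*(-1/35) + 17*(1/89) = -41/35 + 17/89 = -3054/3115 ≈ -0.98042)
h(B, r) = (212 + r)/(207 + B) (h(B, r) = (r + 212)/(B + 207) = (212 + r)/(207 + B))
√(18538 + h(-220, T)) = √(18538 + (212 - 3054/3115)/(207 - 220)) = √(18538 + (657326/3115)/(-13)) = √(18538 - 1/13*657326/3115) = √(18538 - 657326/40495) = √(750038984/40495) = 2*√7593207164270/40495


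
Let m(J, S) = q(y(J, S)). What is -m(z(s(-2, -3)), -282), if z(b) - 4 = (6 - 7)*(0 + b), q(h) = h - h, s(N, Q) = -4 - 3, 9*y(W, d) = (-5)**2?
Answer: 0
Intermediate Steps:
y(W, d) = 25/9 (y(W, d) = (1/9)*(-5)**2 = (1/9)*25 = 25/9)
s(N, Q) = -7
q(h) = 0
z(b) = 4 - b (z(b) = 4 + (6 - 7)*(0 + b) = 4 - b)
m(J, S) = 0
-m(z(s(-2, -3)), -282) = -1*0 = 0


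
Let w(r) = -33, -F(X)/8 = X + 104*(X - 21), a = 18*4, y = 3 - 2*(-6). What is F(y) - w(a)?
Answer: 4905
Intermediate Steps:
y = 15 (y = 3 + 12 = 15)
a = 72
F(X) = 17472 - 840*X (F(X) = -8*(X + 104*(X - 21)) = -8*(X + 104*(-21 + X)) = -8*(X + (-2184 + 104*X)) = -8*(-2184 + 105*X) = 17472 - 840*X)
F(y) - w(a) = (17472 - 840*15) - 1*(-33) = (17472 - 12600) + 33 = 4872 + 33 = 4905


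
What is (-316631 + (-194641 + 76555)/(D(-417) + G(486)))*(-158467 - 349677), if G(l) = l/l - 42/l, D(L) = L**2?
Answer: 2266212216833380816/14085083 ≈ 1.6089e+11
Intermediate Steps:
G(l) = 1 - 42/l
(-316631 + (-194641 + 76555)/(D(-417) + G(486)))*(-158467 - 349677) = (-316631 + (-194641 + 76555)/((-417)**2 + (-42 + 486)/486))*(-158467 - 349677) = (-316631 - 118086/(173889 + (1/486)*444))*(-508144) = (-316631 - 118086/(173889 + 74/81))*(-508144) = (-316631 - 118086/14085083/81)*(-508144) = (-316631 - 118086*81/14085083)*(-508144) = (-316631 - 9564966/14085083)*(-508144) = -4459783480339/14085083*(-508144) = 2266212216833380816/14085083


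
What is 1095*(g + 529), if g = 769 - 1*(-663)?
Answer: 2147295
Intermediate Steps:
g = 1432 (g = 769 + 663 = 1432)
1095*(g + 529) = 1095*(1432 + 529) = 1095*1961 = 2147295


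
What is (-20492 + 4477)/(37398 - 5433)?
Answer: -3203/6393 ≈ -0.50102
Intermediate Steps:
(-20492 + 4477)/(37398 - 5433) = -16015/31965 = -16015*1/31965 = -3203/6393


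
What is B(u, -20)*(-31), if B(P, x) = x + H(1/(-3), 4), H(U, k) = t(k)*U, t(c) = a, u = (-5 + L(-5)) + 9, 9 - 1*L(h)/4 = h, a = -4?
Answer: 1736/3 ≈ 578.67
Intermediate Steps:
L(h) = 36 - 4*h
u = 60 (u = (-5 + (36 - 4*(-5))) + 9 = (-5 + (36 + 20)) + 9 = (-5 + 56) + 9 = 51 + 9 = 60)
t(c) = -4
H(U, k) = -4*U
B(P, x) = 4/3 + x (B(P, x) = x - 4/(-3) = x - 4*(-⅓) = x + 4/3 = 4/3 + x)
B(u, -20)*(-31) = (4/3 - 20)*(-31) = -56/3*(-31) = 1736/3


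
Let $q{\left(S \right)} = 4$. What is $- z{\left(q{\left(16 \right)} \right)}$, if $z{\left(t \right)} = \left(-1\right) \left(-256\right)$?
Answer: $-256$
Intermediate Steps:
$z{\left(t \right)} = 256$
$- z{\left(q{\left(16 \right)} \right)} = \left(-1\right) 256 = -256$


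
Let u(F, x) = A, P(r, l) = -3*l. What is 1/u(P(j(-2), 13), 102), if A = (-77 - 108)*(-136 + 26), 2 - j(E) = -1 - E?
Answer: 1/20350 ≈ 4.9140e-5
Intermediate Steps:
j(E) = 3 + E (j(E) = 2 - (-1 - E) = 2 + (1 + E) = 3 + E)
A = 20350 (A = -185*(-110) = 20350)
u(F, x) = 20350
1/u(P(j(-2), 13), 102) = 1/20350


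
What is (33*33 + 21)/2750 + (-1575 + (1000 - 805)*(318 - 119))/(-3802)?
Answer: -4908114/522775 ≈ -9.3886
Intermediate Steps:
(33*33 + 21)/2750 + (-1575 + (1000 - 805)*(318 - 119))/(-3802) = (1089 + 21)*(1/2750) + (-1575 + 195*199)*(-1/3802) = 1110*(1/2750) + (-1575 + 38805)*(-1/3802) = 111/275 + 37230*(-1/3802) = 111/275 - 18615/1901 = -4908114/522775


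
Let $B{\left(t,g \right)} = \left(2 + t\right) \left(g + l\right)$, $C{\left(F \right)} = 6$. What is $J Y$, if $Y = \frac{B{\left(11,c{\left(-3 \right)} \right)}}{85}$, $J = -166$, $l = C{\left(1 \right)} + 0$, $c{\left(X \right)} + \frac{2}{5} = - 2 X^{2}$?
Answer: $\frac{133796}{425} \approx 314.81$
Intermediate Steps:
$c{\left(X \right)} = - \frac{2}{5} - 2 X^{2}$
$l = 6$ ($l = 6 + 0 = 6$)
$B{\left(t,g \right)} = \left(2 + t\right) \left(6 + g\right)$ ($B{\left(t,g \right)} = \left(2 + t\right) \left(g + 6\right) = \left(2 + t\right) \left(6 + g\right)$)
$Y = - \frac{806}{425}$ ($Y = \frac{12 + 2 \left(- \frac{2}{5} - 2 \left(-3\right)^{2}\right) + 6 \cdot 11 + \left(- \frac{2}{5} - 2 \left(-3\right)^{2}\right) 11}{85} = \left(12 + 2 \left(- \frac{2}{5} - 18\right) + 66 + \left(- \frac{2}{5} - 18\right) 11\right) \frac{1}{85} = \left(12 + 2 \left(- \frac{92}{5}\right) + 66 - \frac{1012}{5}\right) \frac{1}{85} = \left(12 - \frac{184}{5} + 66 - \frac{1012}{5}\right) \frac{1}{85} = \left(- \frac{806}{5}\right) \frac{1}{85} = - \frac{806}{425} \approx -1.8965$)
$J Y = \left(-166\right) \left(- \frac{806}{425}\right) = \frac{133796}{425}$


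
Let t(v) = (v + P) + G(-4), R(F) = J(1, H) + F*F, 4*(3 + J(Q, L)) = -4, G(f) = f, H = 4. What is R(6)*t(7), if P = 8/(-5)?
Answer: 224/5 ≈ 44.800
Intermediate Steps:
J(Q, L) = -4 (J(Q, L) = -3 + (¼)*(-4) = -3 - 1 = -4)
P = -8/5 (P = 8*(-⅕) = -8/5 ≈ -1.6000)
R(F) = -4 + F² (R(F) = -4 + F*F = -4 + F²)
t(v) = -28/5 + v (t(v) = (v - 8/5) - 4 = (-8/5 + v) - 4 = -28/5 + v)
R(6)*t(7) = (-4 + 6²)*(-28/5 + 7) = (-4 + 36)*(7/5) = 32*(7/5) = 224/5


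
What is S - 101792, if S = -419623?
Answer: -521415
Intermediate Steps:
S - 101792 = -419623 - 101792 = -521415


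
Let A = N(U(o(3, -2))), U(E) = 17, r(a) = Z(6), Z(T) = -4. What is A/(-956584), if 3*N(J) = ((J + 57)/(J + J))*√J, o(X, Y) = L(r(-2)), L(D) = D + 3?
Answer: -37*√17/48785784 ≈ -3.1270e-6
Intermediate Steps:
r(a) = -4
L(D) = 3 + D
o(X, Y) = -1 (o(X, Y) = 3 - 4 = -1)
N(J) = (57 + J)/(6*√J) (N(J) = (((J + 57)/(J + J))*√J)/3 = (((57 + J)/((2*J)))*√J)/3 = (((57 + J)*(1/(2*J)))*√J)/3 = (((57 + J)/(2*J))*√J)/3 = ((57 + J)/(2*√J))/3 = (57 + J)/(6*√J))
A = 37*√17/51 (A = (57 + 17)/(6*√17) = (⅙)*(√17/17)*74 = 37*√17/51 ≈ 2.9913)
A/(-956584) = (37*√17/51)/(-956584) = (37*√17/51)*(-1/956584) = -37*√17/48785784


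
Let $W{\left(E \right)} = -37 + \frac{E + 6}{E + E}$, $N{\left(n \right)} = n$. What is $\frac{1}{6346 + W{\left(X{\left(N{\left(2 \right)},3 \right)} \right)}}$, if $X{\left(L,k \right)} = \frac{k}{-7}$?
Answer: $\frac{2}{12605} \approx 0.00015867$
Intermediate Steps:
$X{\left(L,k \right)} = - \frac{k}{7}$ ($X{\left(L,k \right)} = k \left(- \frac{1}{7}\right) = - \frac{k}{7}$)
$W{\left(E \right)} = -37 + \frac{6 + E}{2 E}$
$\frac{1}{6346 + W{\left(X{\left(N{\left(2 \right)},3 \right)} \right)}} = \frac{1}{6346 - \left(\frac{73}{2} - \frac{3}{\left(- \frac{1}{7}\right) 3}\right)} = \frac{1}{6346 - \left(\frac{73}{2} - \frac{3}{- \frac{3}{7}}\right)} = \frac{1}{6346 + \left(- \frac{73}{2} + 3 \left(- \frac{7}{3}\right)\right)} = \frac{1}{6346 - \frac{87}{2}} = \frac{1}{\frac{12605}{2}} = \frac{2}{12605}$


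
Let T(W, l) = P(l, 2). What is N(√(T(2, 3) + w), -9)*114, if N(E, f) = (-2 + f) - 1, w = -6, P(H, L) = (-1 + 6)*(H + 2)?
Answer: -1368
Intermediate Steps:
P(H, L) = 10 + 5*H (P(H, L) = 5*(2 + H) = 10 + 5*H)
T(W, l) = 10 + 5*l
N(E, f) = -3 + f
N(√(T(2, 3) + w), -9)*114 = (-3 - 9)*114 = -12*114 = -1368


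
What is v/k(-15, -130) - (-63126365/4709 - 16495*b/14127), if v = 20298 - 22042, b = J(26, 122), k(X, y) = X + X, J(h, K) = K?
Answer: 961063673/70635 ≈ 13606.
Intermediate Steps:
k(X, y) = 2*X
b = 122
v = -1744
v/k(-15, -130) - (-63126365/4709 - 16495*b/14127) = -1744/(2*(-15)) - 32990/((-28254/(11481 + 122))) = -1744/(-30) - 32990/((-28254/11603)) = -1744*(-1/30) - 32990/((-28254*1/11603)) = 872/15 - 32990/(-28254/11603) = 872/15 - 32990*(-11603/28254) = 872/15 + 191391485/14127 = 961063673/70635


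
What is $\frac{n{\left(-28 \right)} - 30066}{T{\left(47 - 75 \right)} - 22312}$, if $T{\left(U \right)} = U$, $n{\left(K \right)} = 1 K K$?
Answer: $\frac{14641}{11170} \approx 1.3107$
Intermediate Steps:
$n{\left(K \right)} = K^{2}$ ($n{\left(K \right)} = K K = K^{2}$)
$\frac{n{\left(-28 \right)} - 30066}{T{\left(47 - 75 \right)} - 22312} = \frac{\left(-28\right)^{2} - 30066}{\left(47 - 75\right) - 22312} = \frac{784 - 30066}{\left(47 - 75\right) - 22312} = - \frac{29282}{-28 - 22312} = - \frac{29282}{-22340} = \left(-29282\right) \left(- \frac{1}{22340}\right) = \frac{14641}{11170}$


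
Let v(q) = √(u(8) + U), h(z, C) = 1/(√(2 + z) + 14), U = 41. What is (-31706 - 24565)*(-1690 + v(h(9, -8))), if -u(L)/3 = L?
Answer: 95097990 - 56271*√17 ≈ 9.4866e+7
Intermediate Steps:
u(L) = -3*L
h(z, C) = 1/(14 + √(2 + z))
v(q) = √17 (v(q) = √(-3*8 + 41) = √(-24 + 41) = √17)
(-31706 - 24565)*(-1690 + v(h(9, -8))) = (-31706 - 24565)*(-1690 + √17) = -56271*(-1690 + √17) = 95097990 - 56271*√17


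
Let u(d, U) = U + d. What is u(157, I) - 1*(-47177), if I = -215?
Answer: 47119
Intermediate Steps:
u(157, I) - 1*(-47177) = (-215 + 157) - 1*(-47177) = -58 + 47177 = 47119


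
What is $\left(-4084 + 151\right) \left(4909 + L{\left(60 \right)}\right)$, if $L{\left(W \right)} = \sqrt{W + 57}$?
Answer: $-19307097 - 11799 \sqrt{13} \approx -1.935 \cdot 10^{7}$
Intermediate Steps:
$L{\left(W \right)} = \sqrt{57 + W}$
$\left(-4084 + 151\right) \left(4909 + L{\left(60 \right)}\right) = \left(-4084 + 151\right) \left(4909 + \sqrt{57 + 60}\right) = - 3933 \left(4909 + \sqrt{117}\right) = - 3933 \left(4909 + 3 \sqrt{13}\right) = -19307097 - 11799 \sqrt{13}$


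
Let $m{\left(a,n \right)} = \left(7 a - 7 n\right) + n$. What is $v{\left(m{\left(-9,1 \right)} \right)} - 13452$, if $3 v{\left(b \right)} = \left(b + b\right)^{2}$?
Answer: $-7104$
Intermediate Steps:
$m{\left(a,n \right)} = - 6 n + 7 a$ ($m{\left(a,n \right)} = \left(- 7 n + 7 a\right) + n = - 6 n + 7 a$)
$v{\left(b \right)} = \frac{4 b^{2}}{3}$ ($v{\left(b \right)} = \frac{\left(b + b\right)^{2}}{3} = \frac{\left(2 b\right)^{2}}{3} = \frac{4 b^{2}}{3}$)
$v{\left(m{\left(-9,1 \right)} \right)} - 13452 = \frac{4 \left(\left(-6\right) 1 + 7 \left(-9\right)\right)^{2}}{3} - 13452 = \frac{4 \left(-6 - 63\right)^{2}}{3} - 13452 = \frac{4 \left(-69\right)^{2}}{3} - 13452 = \frac{4}{3} \cdot 4761 - 13452 = 6348 - 13452 = -7104$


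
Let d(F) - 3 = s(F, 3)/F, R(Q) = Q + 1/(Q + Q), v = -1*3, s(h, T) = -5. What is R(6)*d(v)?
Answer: 511/18 ≈ 28.389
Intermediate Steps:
v = -3
R(Q) = Q + 1/(2*Q)
d(F) = 3 - 5/F
R(6)*d(v) = (6 + (½)/6)*(3 - 5/(-3)) = (6 + (½)*(⅙))*(3 - 5*(-⅓)) = (6 + 1/12)*(3 + 5/3) = (73/12)*(14/3) = 511/18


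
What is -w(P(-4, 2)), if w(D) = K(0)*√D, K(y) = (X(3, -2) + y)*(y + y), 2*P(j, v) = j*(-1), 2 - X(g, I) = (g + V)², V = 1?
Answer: 0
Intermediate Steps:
X(g, I) = 2 - (1 + g)² (X(g, I) = 2 - (g + 1)² = 2 - (1 + g)²)
P(j, v) = -j/2 (P(j, v) = (j*(-1))/2 = (-j)/2 = -j/2)
K(y) = 2*y*(-14 + y) (K(y) = ((2 - (1 + 3)²) + y)*(y + y) = ((2 - 1*4²) + y)*(2*y) = ((2 - 1*16) + y)*(2*y) = ((2 - 16) + y)*(2*y) = (-14 + y)*(2*y) = 2*y*(-14 + y))
w(D) = 0 (w(D) = (2*0*(-14 + 0))*√D = (2*0*(-14))*√D = 0*√D = 0)
-w(P(-4, 2)) = -1*0 = 0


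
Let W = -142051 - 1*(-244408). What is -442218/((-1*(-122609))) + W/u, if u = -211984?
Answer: -106293029925/25991146256 ≈ -4.0896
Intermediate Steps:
W = 102357 (W = -142051 + 244408 = 102357)
-442218/((-1*(-122609))) + W/u = -442218/((-1*(-122609))) + 102357/(-211984) = -442218/122609 + 102357*(-1/211984) = -442218*1/122609 - 102357/211984 = -442218/122609 - 102357/211984 = -106293029925/25991146256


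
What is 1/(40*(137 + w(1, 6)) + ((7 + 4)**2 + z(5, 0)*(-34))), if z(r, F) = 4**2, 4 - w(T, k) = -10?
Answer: 1/5617 ≈ 0.00017803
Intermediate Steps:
w(T, k) = 14 (w(T, k) = 4 - 1*(-10) = 4 + 10 = 14)
z(r, F) = 16
1/(40*(137 + w(1, 6)) + ((7 + 4)**2 + z(5, 0)*(-34))) = 1/(40*(137 + 14) + ((7 + 4)**2 + 16*(-34))) = 1/(40*151 + (11**2 - 544)) = 1/(6040 + (121 - 544)) = 1/(6040 - 423) = 1/5617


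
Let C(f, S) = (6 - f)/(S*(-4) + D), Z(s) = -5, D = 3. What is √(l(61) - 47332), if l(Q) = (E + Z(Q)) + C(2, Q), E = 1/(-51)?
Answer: 2*I*√1787785905498/12291 ≈ 217.57*I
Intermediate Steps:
C(f, S) = (6 - f)/(3 - 4*S) (C(f, S) = (6 - f)/(S*(-4) + 3) = (6 - f)/(-4*S + 3) = (6 - f)/(3 - 4*S))
E = -1/51 ≈ -0.019608
l(Q) = -256/51 - 4/(-3 + 4*Q) (l(Q) = (-1/51 - 5) + (-6 + 2)/(-3 + 4*Q) = -256/51 - 4/(-3 + 4*Q))
√(l(61) - 47332) = √(4*(141 - 256*61)/(51*(-3 + 4*61)) - 47332) = √(4*(141 - 15616)/(51*(-3 + 244)) - 47332) = √((4/51)*(-15475)/241 - 47332) = √((4/51)*(1/241)*(-15475) - 47332) = √(-61900/12291 - 47332) = √(-581819512/12291) = 2*I*√1787785905498/12291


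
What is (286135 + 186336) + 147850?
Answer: 620321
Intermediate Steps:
(286135 + 186336) + 147850 = 472471 + 147850 = 620321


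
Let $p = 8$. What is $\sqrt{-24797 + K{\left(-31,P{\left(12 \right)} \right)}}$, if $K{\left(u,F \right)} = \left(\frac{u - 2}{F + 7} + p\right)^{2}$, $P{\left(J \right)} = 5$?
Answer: $\frac{i \sqrt{396311}}{4} \approx 157.38 i$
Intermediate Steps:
$K{\left(u,F \right)} = \left(8 + \frac{-2 + u}{7 + F}\right)^{2}$ ($K{\left(u,F \right)} = \left(\frac{u - 2}{F + 7} + 8\right)^{2} = \left(\frac{-2 + u}{7 + F} + 8\right)^{2} = \left(8 + \frac{-2 + u}{7 + F}\right)^{2}$)
$\sqrt{-24797 + K{\left(-31,P{\left(12 \right)} \right)}} = \sqrt{-24797 + \frac{\left(54 - 31 + 8 \cdot 5\right)^{2}}{\left(7 + 5\right)^{2}}} = \sqrt{-24797 + \frac{\left(54 - 31 + 40\right)^{2}}{144}} = \sqrt{-24797 + \frac{63^{2}}{144}} = \sqrt{-24797 + \frac{1}{144} \cdot 3969} = \sqrt{-24797 + \frac{441}{16}} = \sqrt{- \frac{396311}{16}} = \frac{i \sqrt{396311}}{4}$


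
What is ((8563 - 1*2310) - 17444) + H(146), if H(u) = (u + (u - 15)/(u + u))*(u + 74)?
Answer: 1535022/73 ≈ 21028.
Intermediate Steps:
H(u) = (74 + u)*(u + (-15 + u)/(2*u)) (H(u) = (u + (-15 + u)/((2*u)))*(74 + u) = (u + (-15 + u)*(1/(2*u)))*(74 + u) = (u + (-15 + u)/(2*u))*(74 + u) = (74 + u)*(u + (-15 + u)/(2*u)))
((8563 - 1*2310) - 17444) + H(146) = ((8563 - 1*2310) - 17444) + (59/2 + 146**2 - 555/146 + (149/2)*146) = ((8563 - 2310) - 17444) + (59/2 + 21316 - 555*1/146 + 10877) = (6253 - 17444) + (59/2 + 21316 - 555/146 + 10877) = -11191 + 2351965/73 = 1535022/73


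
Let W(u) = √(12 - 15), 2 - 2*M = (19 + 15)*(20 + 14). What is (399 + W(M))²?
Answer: (399 + I*√3)² ≈ 1.592e+5 + 1382.0*I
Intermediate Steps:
M = -577 (M = 1 - (19 + 15)*(20 + 14)/2 = 1 - 17*34 = 1 - ½*1156 = 1 - 578 = -577)
W(u) = I*√3 (W(u) = √(-3) = I*√3)
(399 + W(M))² = (399 + I*√3)²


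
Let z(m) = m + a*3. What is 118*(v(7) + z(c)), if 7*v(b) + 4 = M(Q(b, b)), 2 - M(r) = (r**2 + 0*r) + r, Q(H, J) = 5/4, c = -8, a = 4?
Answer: 3127/8 ≈ 390.88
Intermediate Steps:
Q(H, J) = 5/4 (Q(H, J) = 5*(1/4) = 5/4)
M(r) = 2 - r - r**2 (M(r) = 2 - ((r**2 + 0*r) + r) = 2 - ((r**2 + 0) + r) = 2 - (r**2 + r) = 2 - (r + r**2) = 2 + (-r - r**2) = 2 - r - r**2)
v(b) = -11/16 (v(b) = -4/7 + (2 - 1*5/4 - (5/4)**2)/7 = -4/7 + (2 - 5/4 - 1*25/16)/7 = -4/7 + (2 - 5/4 - 25/16)/7 = -4/7 + (1/7)*(-13/16) = -4/7 - 13/112 = -11/16)
z(m) = 12 + m (z(m) = m + 4*3 = m + 12 = 12 + m)
118*(v(7) + z(c)) = 118*(-11/16 + (12 - 8)) = 118*(-11/16 + 4) = 118*(53/16) = 3127/8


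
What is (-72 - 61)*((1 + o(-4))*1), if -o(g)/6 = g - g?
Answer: -133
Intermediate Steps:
o(g) = 0 (o(g) = -6*(g - g) = -6*0 = 0)
(-72 - 61)*((1 + o(-4))*1) = (-72 - 61)*((1 + 0)*1) = -133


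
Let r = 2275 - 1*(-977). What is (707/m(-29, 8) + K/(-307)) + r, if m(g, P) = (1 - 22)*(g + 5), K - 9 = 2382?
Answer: 71741063/22104 ≈ 3245.6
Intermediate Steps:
K = 2391 (K = 9 + 2382 = 2391)
m(g, P) = -105 - 21*g (m(g, P) = -21*(5 + g) = -105 - 21*g)
r = 3252 (r = 2275 + 977 = 3252)
(707/m(-29, 8) + K/(-307)) + r = (707/(-105 - 21*(-29)) + 2391/(-307)) + 3252 = (707/(-105 + 609) + 2391*(-1/307)) + 3252 = (707/504 - 2391/307) + 3252 = (707*(1/504) - 2391/307) + 3252 = (101/72 - 2391/307) + 3252 = -141145/22104 + 3252 = 71741063/22104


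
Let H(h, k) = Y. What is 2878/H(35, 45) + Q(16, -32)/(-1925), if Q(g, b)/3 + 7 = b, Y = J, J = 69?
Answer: 5548223/132825 ≈ 41.771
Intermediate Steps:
Y = 69
Q(g, b) = -21 + 3*b
H(h, k) = 69
2878/H(35, 45) + Q(16, -32)/(-1925) = 2878/69 + (-21 + 3*(-32))/(-1925) = 2878*(1/69) + (-21 - 96)*(-1/1925) = 2878/69 - 117*(-1/1925) = 2878/69 + 117/1925 = 5548223/132825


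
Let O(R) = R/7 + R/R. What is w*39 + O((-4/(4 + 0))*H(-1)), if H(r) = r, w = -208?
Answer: -56776/7 ≈ -8110.9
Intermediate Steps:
O(R) = 1 + R/7 (O(R) = R*(1/7) + 1 = R/7 + 1 = 1 + R/7)
w*39 + O((-4/(4 + 0))*H(-1)) = -208*39 + (1 + (-4/(4 + 0)*(-1))/7) = -8112 + (1 + (-4/4*(-1))/7) = -8112 + (1 + (-4*1/4*(-1))/7) = -8112 + (1 + (-1*(-1))/7) = -8112 + (1 + (1/7)*1) = -8112 + (1 + 1/7) = -8112 + 8/7 = -56776/7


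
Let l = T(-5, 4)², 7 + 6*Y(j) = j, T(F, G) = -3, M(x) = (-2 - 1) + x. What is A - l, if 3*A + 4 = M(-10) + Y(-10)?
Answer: -281/18 ≈ -15.611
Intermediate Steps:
M(x) = -3 + x
Y(j) = -7/6 + j/6
l = 9 (l = (-3)² = 9)
A = -119/18 (A = -4/3 + ((-3 - 10) + (-7/6 + (⅙)*(-10)))/3 = -4/3 + (-13 + (-7/6 - 5/3))/3 = -4/3 + (-13 - 17/6)/3 = -4/3 + (⅓)*(-95/6) = -4/3 - 95/18 = -119/18 ≈ -6.6111)
A - l = -119/18 - 1*9 = -119/18 - 9 = -281/18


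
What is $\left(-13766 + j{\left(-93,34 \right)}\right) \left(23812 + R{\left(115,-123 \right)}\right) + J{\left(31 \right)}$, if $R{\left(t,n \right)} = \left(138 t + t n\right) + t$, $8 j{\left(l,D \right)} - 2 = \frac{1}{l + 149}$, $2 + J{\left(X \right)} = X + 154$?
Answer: $- \frac{39549303219}{112} \approx -3.5312 \cdot 10^{8}$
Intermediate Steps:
$J{\left(X \right)} = 152 + X$ ($J{\left(X \right)} = -2 + \left(X + 154\right) = -2 + \left(154 + X\right) = 152 + X$)
$j{\left(l,D \right)} = \frac{1}{4} + \frac{1}{8 \left(149 + l\right)}$ ($j{\left(l,D \right)} = \frac{1}{4} + \frac{1}{8 \left(l + 149\right)} = \frac{1}{4} + \frac{1}{8 \left(149 + l\right)}$)
$R{\left(t,n \right)} = 139 t + n t$ ($R{\left(t,n \right)} = \left(138 t + n t\right) + t = 139 t + n t$)
$\left(-13766 + j{\left(-93,34 \right)}\right) \left(23812 + R{\left(115,-123 \right)}\right) + J{\left(31 \right)} = \left(-13766 + \frac{299 + 2 \left(-93\right)}{8 \left(149 - 93\right)}\right) \left(23812 + 115 \left(139 - 123\right)\right) + \left(152 + 31\right) = \left(-13766 + \frac{299 - 186}{8 \cdot 56}\right) \left(23812 + 115 \cdot 16\right) + 183 = \left(-13766 + \frac{1}{8} \cdot \frac{1}{56} \cdot 113\right) \left(23812 + 1840\right) + 183 = \left(-13766 + \frac{113}{448}\right) 25652 + 183 = \left(- \frac{6167055}{448}\right) 25652 + 183 = - \frac{39549323715}{112} + 183 = - \frac{39549303219}{112}$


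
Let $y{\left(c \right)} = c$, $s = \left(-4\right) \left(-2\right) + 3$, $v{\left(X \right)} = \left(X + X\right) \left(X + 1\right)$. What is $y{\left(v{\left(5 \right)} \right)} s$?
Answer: $660$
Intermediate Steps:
$v{\left(X \right)} = 2 X \left(1 + X\right)$
$s = 11$ ($s = 8 + 3 = 11$)
$y{\left(v{\left(5 \right)} \right)} s = 2 \cdot 5 \left(1 + 5\right) 11 = 2 \cdot 5 \cdot 6 \cdot 11 = 60 \cdot 11 = 660$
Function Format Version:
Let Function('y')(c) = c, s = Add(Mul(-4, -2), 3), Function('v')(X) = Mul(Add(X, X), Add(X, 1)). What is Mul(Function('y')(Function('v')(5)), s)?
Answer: 660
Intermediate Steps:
Function('v')(X) = Mul(2, X, Add(1, X)) (Function('v')(X) = Mul(Mul(2, X), Add(1, X)) = Mul(2, X, Add(1, X)))
s = 11 (s = Add(8, 3) = 11)
Mul(Function('y')(Function('v')(5)), s) = Mul(Mul(2, 5, Add(1, 5)), 11) = Mul(Mul(2, 5, 6), 11) = Mul(60, 11) = 660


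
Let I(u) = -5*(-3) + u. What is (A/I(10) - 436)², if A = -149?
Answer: 122080401/625 ≈ 1.9533e+5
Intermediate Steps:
I(u) = 15 + u
(A/I(10) - 436)² = (-149/(15 + 10) - 436)² = (-149/25 - 436)² = (-11049/25)² = 122080401/625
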